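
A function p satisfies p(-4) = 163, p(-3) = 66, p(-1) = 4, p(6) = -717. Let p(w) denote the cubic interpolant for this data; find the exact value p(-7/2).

Evaluate each Lagrange basis at w = -7/2:
L_0(-7/2) = (-1/2)·(-5/2)·(-19/2)/[(-1)·(-3)·(-10)] = 19/48
L_1(-7/2) = (1/2)·(-5/2)·(-19/2)/[(1)·(-2)·(-9)] = 95/144
L_2(-7/2) = (1/2)·(-1/2)·(-19/2)/[(3)·(2)·(-7)] = -19/336
L_3(-7/2) = (1/2)·(-1/2)·(-5/2)/[(10)·(9)·(7)] = 1/1008
Sum: 163·(19/48) + 66·(95/144) + 4·(-19/336) + (-717)·(1/1008) = 857/8

857/8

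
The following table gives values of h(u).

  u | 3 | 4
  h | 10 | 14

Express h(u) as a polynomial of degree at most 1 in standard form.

L_0(u) = (u - 4) / [-1] = -u + 4
L_1(u) = (u - 3) / [1] = u - 3
h(u) = 10·L_0 + 14·L_1
  10·L_0(u) = -10u + 40
  14·L_1(u) = 14u - 42
Adding term by term: 4u - 2

h(u) = 4u - 2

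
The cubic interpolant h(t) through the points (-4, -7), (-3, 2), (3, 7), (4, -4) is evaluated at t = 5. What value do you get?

-136/7

L_0(5) = (8)·(2)·(1)/[(-1)·(-7)·(-8)] = -2/7
L_1(5) = (9)·(2)·(1)/[(1)·(-6)·(-7)] = 3/7
L_2(5) = (9)·(8)·(1)/[(7)·(6)·(-1)] = -12/7
L_3(5) = (9)·(8)·(2)/[(8)·(7)·(1)] = 18/7
Sum: (-7)·(-2/7) + 2·(3/7) + 7·(-12/7) + (-4)·(18/7) = -136/7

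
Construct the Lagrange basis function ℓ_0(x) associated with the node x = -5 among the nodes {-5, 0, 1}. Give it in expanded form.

ℓ_0(x) = x(x - 1) / [(-5)·(-6)]
       = (x^2 - x) / (30)

ℓ_0(x) = (1/30)x^2 - (1/30)x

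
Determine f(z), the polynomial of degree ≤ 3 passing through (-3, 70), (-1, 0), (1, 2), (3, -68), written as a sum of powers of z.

f(z) = -3z^3 + 4z + 1

Build the Lagrange basis polynomials:
L_0(z) = (z + 1)(z - 1)(z - 3) / [-48] = -(1/48)z^3 + (1/16)z^2 + (1/48)z - 1/16
L_1(z) = (z + 3)(z - 1)(z - 3) / [16] = (1/16)z^3 - (1/16)z^2 - (9/16)z + 9/16
L_2(z) = (z + 3)(z + 1)(z - 3) / [-16] = -(1/16)z^3 - (1/16)z^2 + (9/16)z + 9/16
L_3(z) = (z + 3)(z + 1)(z - 1) / [48] = (1/48)z^3 + (1/16)z^2 - (1/48)z - 1/16
f(z) = 70·L_0 + 0·L_1 + 2·L_2 + (-68)·L_3
  70·L_0(z) = -(35/24)z^3 + (35/8)z^2 + (35/24)z - 35/8
  0·L_1(z) = 0
  2·L_2(z) = -(1/8)z^3 - (1/8)z^2 + (9/8)z + 9/8
  (-68)·L_3(z) = -(17/12)z^3 - (17/4)z^2 + (17/12)z + 17/4
Adding term by term: -3z^3 + 4z + 1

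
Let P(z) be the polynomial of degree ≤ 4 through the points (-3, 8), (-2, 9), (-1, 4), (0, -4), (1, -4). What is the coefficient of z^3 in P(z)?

5/2

L_0(z) = (z + 2)(z + 1)z(z - 1) / [24] = (1/24)z^4 + (1/12)z^3 - (1/24)z^2 - (1/12)z
L_1(z) = (z + 3)(z + 1)z(z - 1) / [-6] = -(1/6)z^4 - (1/2)z^3 + (1/6)z^2 + (1/2)z
L_2(z) = (z + 3)(z + 2)z(z - 1) / [4] = (1/4)z^4 + z^3 + (1/4)z^2 - (3/2)z
L_3(z) = (z + 3)(z + 2)(z + 1)(z - 1) / [-6] = -(1/6)z^4 - (5/6)z^3 - (5/6)z^2 + (5/6)z + 1
L_4(z) = (z + 3)(z + 2)(z + 1)z / [24] = (1/24)z^4 + (1/4)z^3 + (11/24)z^2 + (1/4)z
P(z) = 8·L_0 + 9·L_1 + 4·L_2 + (-4)·L_3 + (-4)·L_4
Only the coefficient of z^3 is needed; take it from each L_i and combine:
8·(1/12) + 9·(-1/2) + 4·(1) + (-4)·(-5/6) + (-4)·(1/4) = 5/2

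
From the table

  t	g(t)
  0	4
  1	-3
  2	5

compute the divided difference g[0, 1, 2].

15/2

g[0,1] = (-3 - 4) / (1 - 0) = -7
g[1,2] = (5 - (-3)) / (2 - 1) = 8
g[0,1,2] = (8 - (-7)) / (2 - 0) = 15/2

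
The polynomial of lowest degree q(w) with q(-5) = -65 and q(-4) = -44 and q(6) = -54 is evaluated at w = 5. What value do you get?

-35

Evaluate each Lagrange basis at w = 5:
L_0(5) = (9)·(-1)/[(-1)·(-11)] = -9/11
L_1(5) = (10)·(-1)/[(1)·(-10)] = 1
L_2(5) = (10)·(9)/[(11)·(10)] = 9/11
Sum: (-65)·(-9/11) + (-44)·(1) + (-54)·(9/11) = -35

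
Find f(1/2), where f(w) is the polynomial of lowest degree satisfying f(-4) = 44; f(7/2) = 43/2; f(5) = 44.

7/2

Using Newton's divided-difference form:
f[-4,7/2] = (43/2 - 44) / (7/2 - (-4)) = -3
f[7/2,5] = (44 - 43/2) / (5 - 7/2) = 15
f[-4,7/2,5] = (15 - (-3)) / (5 - (-4)) = 2
f(1/2) = 44 + (-3)·(9/2) + 2·(9/2)·(-3) = 7/2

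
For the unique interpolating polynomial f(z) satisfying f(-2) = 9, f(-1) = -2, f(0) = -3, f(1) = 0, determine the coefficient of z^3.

The leading coefficient equals the top divided difference f[-2,-1,0,1].
f[-2,-1] = (-2 - 9) / (-1 - (-2)) = -11
f[-1,0] = (-3 - (-2)) / (0 - (-1)) = -1
f[0,1] = (0 - (-3)) / (1 - 0) = 3
f[-2,-1,0] = (-1 - (-11)) / (0 - (-2)) = 5
f[-1,0,1] = (3 - (-1)) / (1 - (-1)) = 2
f[-2,-1,0,1] = (2 - 5) / (1 - (-2)) = -1

-1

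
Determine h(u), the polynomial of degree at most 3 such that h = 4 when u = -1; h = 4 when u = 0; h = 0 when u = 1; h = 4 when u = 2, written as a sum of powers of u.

Build the Lagrange basis polynomials:
L_0(u) = u(u - 1)(u - 2) / [-6] = -(1/6)u^3 + (1/2)u^2 - (1/3)u
L_1(u) = (u + 1)(u - 1)(u - 2) / [2] = (1/2)u^3 - u^2 - (1/2)u + 1
L_2(u) = (u + 1)u(u - 2) / [-2] = -(1/2)u^3 + (1/2)u^2 + u
L_3(u) = (u + 1)u(u - 1) / [6] = (1/6)u^3 - (1/6)u
h(u) = 4·L_0 + 4·L_1 + 0·L_2 + 4·L_3
  4·L_0(u) = -(2/3)u^3 + 2u^2 - (4/3)u
  4·L_1(u) = 2u^3 - 4u^2 - 2u + 4
  0·L_2(u) = 0
  4·L_3(u) = (2/3)u^3 - (2/3)u
Adding term by term: 2u^3 - 2u^2 - 4u + 4

h(u) = 2u^3 - 2u^2 - 4u + 4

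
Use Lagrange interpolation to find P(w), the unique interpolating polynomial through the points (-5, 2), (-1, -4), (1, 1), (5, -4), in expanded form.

P(w) = -(31/240)w^3 + (1/48)w^2 + (631/240)w - 73/48

L_0(w) = (w + 1)(w - 1)(w - 5) / [-240] = -(1/240)w^3 + (1/48)w^2 + (1/240)w - 1/48
L_1(w) = (w + 5)(w - 1)(w - 5) / [48] = (1/48)w^3 - (1/48)w^2 - (25/48)w + 25/48
L_2(w) = (w + 5)(w + 1)(w - 5) / [-48] = -(1/48)w^3 - (1/48)w^2 + (25/48)w + 25/48
L_3(w) = (w + 5)(w + 1)(w - 1) / [240] = (1/240)w^3 + (1/48)w^2 - (1/240)w - 1/48
P(w) = 2·L_0 + (-4)·L_1 + 1·L_2 + (-4)·L_3
  2·L_0(w) = -(1/120)w^3 + (1/24)w^2 + (1/120)w - 1/24
  (-4)·L_1(w) = -(1/12)w^3 + (1/12)w^2 + (25/12)w - 25/12
  1·L_2(w) = -(1/48)w^3 - (1/48)w^2 + (25/48)w + 25/48
  (-4)·L_3(w) = -(1/60)w^3 - (1/12)w^2 + (1/60)w + 1/12
Adding term by term: -(31/240)w^3 + (1/48)w^2 + (631/240)w - 73/48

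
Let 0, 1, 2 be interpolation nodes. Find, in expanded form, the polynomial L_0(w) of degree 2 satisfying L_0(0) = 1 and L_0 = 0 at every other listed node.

L_0(w) = (1/2)w^2 - (3/2)w + 1

L_0(w) = (w - 1)(w - 2) / [(-1)·(-2)]
       = (w^2 - 3w + 2) / (2)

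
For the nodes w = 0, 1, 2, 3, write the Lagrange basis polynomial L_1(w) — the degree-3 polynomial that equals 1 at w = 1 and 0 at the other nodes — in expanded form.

L_1(w) = (1/2)w^3 - (5/2)w^2 + 3w

L_1(w) = w(w - 2)(w - 3) / [(1)·(-1)·(-2)]
       = (w^3 - 5w^2 + 6w) / (2)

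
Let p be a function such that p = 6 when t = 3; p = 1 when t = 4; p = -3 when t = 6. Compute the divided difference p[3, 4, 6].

p[3,4] = (1 - 6) / (4 - 3) = -5
p[4,6] = (-3 - 1) / (6 - 4) = -2
p[3,4,6] = (-2 - (-5)) / (6 - 3) = 1

1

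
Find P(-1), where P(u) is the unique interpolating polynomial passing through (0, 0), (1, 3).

Evaluate each Lagrange basis at u = -1:
L_0(-1) = (-2)/[(-1)] = 2
L_1(-1) = (-1)/[(1)] = -1
Sum: 0 + 3·(-1) = -3

-3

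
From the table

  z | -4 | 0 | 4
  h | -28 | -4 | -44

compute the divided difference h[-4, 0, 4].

-2

h[-4,0] = (-4 - (-28)) / (0 - (-4)) = 6
h[0,4] = (-44 - (-4)) / (4 - 0) = -10
h[-4,0,4] = (-10 - 6) / (4 - (-4)) = -2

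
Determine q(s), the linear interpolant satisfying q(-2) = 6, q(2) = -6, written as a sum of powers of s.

Build the Lagrange basis polynomials:
L_0(s) = (s - 2) / [-4] = -(1/4)s + 1/2
L_1(s) = (s + 2) / [4] = (1/4)s + 1/2
q(s) = 6·L_0 + (-6)·L_1
  6·L_0(s) = -(3/2)s + 3
  (-6)·L_1(s) = -(3/2)s - 3
Adding term by term: -3s

q(s) = -3s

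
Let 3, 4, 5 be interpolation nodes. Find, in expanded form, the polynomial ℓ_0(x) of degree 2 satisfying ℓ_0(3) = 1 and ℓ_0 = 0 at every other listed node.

ℓ_0(x) = (x - 4)(x - 5) / [(-1)·(-2)]
       = (x^2 - 9x + 20) / (2)

ℓ_0(x) = (1/2)x^2 - (9/2)x + 10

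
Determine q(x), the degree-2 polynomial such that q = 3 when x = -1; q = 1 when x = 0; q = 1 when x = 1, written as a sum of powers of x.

q(x) = x^2 - x + 1

Newton's divided differences:
q[-1,0] = (1 - 3) / (0 - (-1)) = -2
q[0,1] = (1 - 1) / (1 - 0) = 0
q[-1,0,1] = (0 - (-2)) / (1 - (-1)) = 1
q(x) = 3 + (-2)·(x + 1) + 1·(x + 1)x
Expanding: q(x) = x^2 - x + 1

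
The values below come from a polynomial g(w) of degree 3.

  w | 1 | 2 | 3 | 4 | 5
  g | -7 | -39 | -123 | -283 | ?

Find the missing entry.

-543

The 4 known values determine g uniquely (degree ≤ 3).
L_0(5) = (3)·(2)·(1)/[(-1)·(-2)·(-3)] = -1
L_1(5) = (4)·(2)·(1)/[(1)·(-1)·(-2)] = 4
L_2(5) = (4)·(3)·(1)/[(2)·(1)·(-1)] = -6
L_3(5) = (4)·(3)·(2)/[(3)·(2)·(1)] = 4
Sum: (-7)·(-1) + (-39)·(4) + (-123)·(-6) + (-283)·(4) = -543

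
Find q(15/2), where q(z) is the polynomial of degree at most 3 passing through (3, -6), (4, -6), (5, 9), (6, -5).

Evaluate each Lagrange basis at z = 15/2:
L_0(15/2) = (7/2)·(5/2)·(3/2)/[(-1)·(-2)·(-3)] = -35/16
L_1(15/2) = (9/2)·(5/2)·(3/2)/[(1)·(-1)·(-2)] = 135/16
L_2(15/2) = (9/2)·(7/2)·(3/2)/[(2)·(1)·(-1)] = -189/16
L_3(15/2) = (9/2)·(7/2)·(5/2)/[(3)·(2)·(1)] = 105/16
Sum: (-6)·(-35/16) + (-6)·(135/16) + 9·(-189/16) + (-5)·(105/16) = -1413/8

-1413/8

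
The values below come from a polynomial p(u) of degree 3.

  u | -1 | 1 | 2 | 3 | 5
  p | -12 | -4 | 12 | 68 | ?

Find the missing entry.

The 4 known values determine p uniquely (degree ≤ 3).
L_0(5) = (4)·(3)·(2)/[(-2)·(-3)·(-4)] = -1
L_1(5) = (6)·(3)·(2)/[(2)·(-1)·(-2)] = 9
L_2(5) = (6)·(4)·(2)/[(3)·(1)·(-1)] = -16
L_3(5) = (6)·(4)·(3)/[(4)·(2)·(1)] = 9
Sum: (-12)·(-1) + (-4)·(9) + 12·(-16) + 68·(9) = 396

396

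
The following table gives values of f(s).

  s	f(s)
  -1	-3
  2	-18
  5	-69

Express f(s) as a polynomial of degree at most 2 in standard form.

f(s) = -2s^2 - 3s - 4

L_0(s) = (s - 2)(s - 5) / [18] = (1/18)s^2 - (7/18)s + 5/9
L_1(s) = (s + 1)(s - 5) / [-9] = -(1/9)s^2 + (4/9)s + 5/9
L_2(s) = (s + 1)(s - 2) / [18] = (1/18)s^2 - (1/18)s - 1/9
f(s) = (-3)·L_0 + (-18)·L_1 + (-69)·L_2
  (-3)·L_0(s) = -(1/6)s^2 + (7/6)s - 5/3
  (-18)·L_1(s) = 2s^2 - 8s - 10
  (-69)·L_2(s) = -(23/6)s^2 + (23/6)s + 23/3
Adding term by term: -2s^2 - 3s - 4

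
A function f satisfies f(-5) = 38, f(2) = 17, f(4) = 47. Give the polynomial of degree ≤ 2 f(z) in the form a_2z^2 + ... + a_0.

f(z) = 2z^2 + 3z + 3

Newton's divided differences:
f[-5,2] = (17 - 38) / (2 - (-5)) = -3
f[2,4] = (47 - 17) / (4 - 2) = 15
f[-5,2,4] = (15 - (-3)) / (4 - (-5)) = 2
f(z) = 38 + (-3)·(z + 5) + 2·(z + 5)(z - 2)
Expanding: f(z) = 2z^2 + 3z + 3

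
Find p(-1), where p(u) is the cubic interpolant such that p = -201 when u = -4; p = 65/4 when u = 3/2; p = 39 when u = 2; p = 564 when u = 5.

Evaluate each Lagrange basis at u = -1:
L_0(-1) = (-5/2)·(-3)·(-6)/[(-11/2)·(-6)·(-9)] = 5/33
L_1(-1) = (3)·(-3)·(-6)/[(11/2)·(-1/2)·(-7/2)] = 432/77
L_2(-1) = (3)·(-5/2)·(-6)/[(6)·(1/2)·(-3)] = -5
L_3(-1) = (3)·(-5/2)·(-3)/[(9)·(7/2)·(3)] = 5/21
Sum: (-201)·(5/33) + 65/4·(432/77) + 39·(-5) + 564·(5/21) = 0

0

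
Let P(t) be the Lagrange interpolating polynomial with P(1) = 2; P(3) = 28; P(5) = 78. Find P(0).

-2

L_0(0) = (-3)·(-5)/[(-2)·(-4)] = 15/8
L_1(0) = (-1)·(-5)/[(2)·(-2)] = -5/4
L_2(0) = (-1)·(-3)/[(4)·(2)] = 3/8
Sum: 2·(15/8) + 28·(-5/4) + 78·(3/8) = -2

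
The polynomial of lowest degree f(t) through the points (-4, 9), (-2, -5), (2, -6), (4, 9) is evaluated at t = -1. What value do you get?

-141/16

Using Newton's divided-difference form:
f[-4,-2] = (-5 - 9) / (-2 - (-4)) = -7
f[-2,2] = (-6 - (-5)) / (2 - (-2)) = -1/4
f[2,4] = (9 - (-6)) / (4 - 2) = 15/2
f[-4,-2,2] = (-1/4 - (-7)) / (2 - (-4)) = 9/8
f[-2,2,4] = (15/2 - (-1/4)) / (4 - (-2)) = 31/24
f[-4,-2,2,4] = (31/24 - 9/8) / (4 - (-4)) = 1/48
f(-1) = 9 + (-7)·(3) + (9/8)·(3)·(1) + (1/48)·(3)·(1)·(-3) = -141/16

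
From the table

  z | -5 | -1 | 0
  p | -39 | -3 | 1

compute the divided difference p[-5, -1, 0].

p[-5,-1] = (-3 - (-39)) / (-1 - (-5)) = 9
p[-1,0] = (1 - (-3)) / (0 - (-1)) = 4
p[-5,-1,0] = (4 - 9) / (0 - (-5)) = -1

-1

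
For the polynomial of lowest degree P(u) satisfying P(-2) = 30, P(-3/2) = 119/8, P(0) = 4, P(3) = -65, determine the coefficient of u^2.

1

L_0(u) = (u + 3/2)u(u - 3) / [-5] = -(1/5)u^3 + (3/10)u^2 + (9/10)u
L_1(u) = (u + 2)u(u - 3) / [27/8] = (8/27)u^3 - (8/27)u^2 - (16/9)u
L_2(u) = (u + 2)(u + 3/2)(u - 3) / [-9] = -(1/9)u^3 - (1/18)u^2 + (5/6)u + 1
L_3(u) = (u + 2)(u + 3/2)u / [135/2] = (2/135)u^3 + (7/135)u^2 + (2/45)u
P(u) = 30·L_0 + (119/8)·L_1 + 4·L_2 + (-65)·L_3
Only the coefficient of u^2 is needed; take it from each L_i and combine:
30·(3/10) + (119/8)·(-8/27) + 4·(-1/18) + (-65)·(7/135) = 1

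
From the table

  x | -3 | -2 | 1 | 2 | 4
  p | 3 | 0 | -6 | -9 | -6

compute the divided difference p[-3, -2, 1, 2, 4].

p[-3,-2] = (0 - 3) / (-2 - (-3)) = -3
p[-2,1] = (-6 - 0) / (1 - (-2)) = -2
p[1,2] = (-9 - (-6)) / (2 - 1) = -3
p[2,4] = (-6 - (-9)) / (4 - 2) = 3/2
p[-3,-2,1] = (-2 - (-3)) / (1 - (-3)) = 1/4
p[-2,1,2] = (-3 - (-2)) / (2 - (-2)) = -1/4
p[1,2,4] = (3/2 - (-3)) / (4 - 1) = 3/2
p[-3,-2,1,2] = (-1/4 - 1/4) / (2 - (-3)) = -1/10
p[-2,1,2,4] = (3/2 - (-1/4)) / (4 - (-2)) = 7/24
p[-3,-2,1,2,4] = (7/24 - (-1/10)) / (4 - (-3)) = 47/840

47/840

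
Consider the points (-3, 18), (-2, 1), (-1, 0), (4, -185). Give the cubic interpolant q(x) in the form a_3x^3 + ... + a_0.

Build the Lagrange basis polynomials:
L_0(x) = (x + 2)(x + 1)(x - 4) / [-14] = -(1/14)x^3 + (1/14)x^2 + (5/7)x + 4/7
L_1(x) = (x + 3)(x + 1)(x - 4) / [6] = (1/6)x^3 - (13/6)x - 2
L_2(x) = (x + 3)(x + 2)(x - 4) / [-10] = -(1/10)x^3 - (1/10)x^2 + (7/5)x + 12/5
L_3(x) = (x + 3)(x + 2)(x + 1) / [210] = (1/210)x^3 + (1/35)x^2 + (11/210)x + 1/35
q(x) = 18·L_0 + 1·L_1 + 0·L_2 + (-185)·L_3
  18·L_0(x) = -(9/7)x^3 + (9/7)x^2 + (90/7)x + 72/7
  1·L_1(x) = (1/6)x^3 - (13/6)x - 2
  0·L_2(x) = 0
  (-185)·L_3(x) = -(37/42)x^3 - (37/7)x^2 - (407/42)x - 37/7
Adding term by term: -2x^3 - 4x^2 + x + 3

q(x) = -2x^3 - 4x^2 + x + 3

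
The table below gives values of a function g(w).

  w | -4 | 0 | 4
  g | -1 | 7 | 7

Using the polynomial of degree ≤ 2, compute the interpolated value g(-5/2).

47/16

Using Newton's divided-difference form:
g[-4,0] = (7 - (-1)) / (0 - (-4)) = 2
g[0,4] = (7 - 7) / (4 - 0) = 0
g[-4,0,4] = (0 - 2) / (4 - (-4)) = -1/4
g(-5/2) = -1 + 2·(3/2) + (-1/4)·(3/2)·(-5/2) = 47/16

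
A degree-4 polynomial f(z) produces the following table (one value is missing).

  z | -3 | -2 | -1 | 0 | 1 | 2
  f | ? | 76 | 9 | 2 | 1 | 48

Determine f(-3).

353

The 5 known values determine f uniquely (degree ≤ 4).
Evaluate each Lagrange basis at z = -3:
L_0(-3) = (-2)·(-3)·(-4)·(-5)/[(-1)·(-2)·(-3)·(-4)] = 5
L_1(-3) = (-1)·(-3)·(-4)·(-5)/[(1)·(-1)·(-2)·(-3)] = -10
L_2(-3) = (-1)·(-2)·(-4)·(-5)/[(2)·(1)·(-1)·(-2)] = 10
L_3(-3) = (-1)·(-2)·(-3)·(-5)/[(3)·(2)·(1)·(-1)] = -5
L_4(-3) = (-1)·(-2)·(-3)·(-4)/[(4)·(3)·(2)·(1)] = 1
Sum: 76·(5) + 9·(-10) + 2·(10) + 1·(-5) + 48·(1) = 353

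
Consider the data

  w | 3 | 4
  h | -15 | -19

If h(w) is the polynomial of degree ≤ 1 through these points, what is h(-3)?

Evaluate each Lagrange basis at w = -3:
L_0(-3) = (-7)/[(-1)] = 7
L_1(-3) = (-6)/[(1)] = -6
Sum: (-15)·(7) + (-19)·(-6) = 9

9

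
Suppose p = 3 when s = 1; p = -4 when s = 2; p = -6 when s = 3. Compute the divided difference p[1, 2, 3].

5/2

p[1,2] = (-4 - 3) / (2 - 1) = -7
p[2,3] = (-6 - (-4)) / (3 - 2) = -2
p[1,2,3] = (-2 - (-7)) / (3 - 1) = 5/2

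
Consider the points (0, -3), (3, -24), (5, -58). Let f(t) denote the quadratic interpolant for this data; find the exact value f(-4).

Evaluate each Lagrange basis at t = -4:
L_0(-4) = (-7)·(-9)/[(-3)·(-5)] = 21/5
L_1(-4) = (-4)·(-9)/[(3)·(-2)] = -6
L_2(-4) = (-4)·(-7)/[(5)·(2)] = 14/5
Sum: (-3)·(21/5) + (-24)·(-6) + (-58)·(14/5) = -31

-31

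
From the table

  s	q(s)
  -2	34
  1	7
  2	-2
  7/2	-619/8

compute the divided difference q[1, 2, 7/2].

-33/2

q[1,2] = (-2 - 7) / (2 - 1) = -9
q[2,7/2] = (-619/8 - (-2)) / (7/2 - 2) = -201/4
q[1,2,7/2] = (-201/4 - (-9)) / (7/2 - 1) = -33/2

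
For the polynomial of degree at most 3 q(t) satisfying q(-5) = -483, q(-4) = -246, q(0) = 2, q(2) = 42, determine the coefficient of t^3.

The leading coefficient equals the top divided difference q[-5,-4,0,2].
q[-5,-4] = (-246 - (-483)) / (-4 - (-5)) = 237
q[-4,0] = (2 - (-246)) / (0 - (-4)) = 62
q[0,2] = (42 - 2) / (2 - 0) = 20
q[-5,-4,0] = (62 - 237) / (0 - (-5)) = -35
q[-4,0,2] = (20 - 62) / (2 - (-4)) = -7
q[-5,-4,0,2] = (-7 - (-35)) / (2 - (-5)) = 4

4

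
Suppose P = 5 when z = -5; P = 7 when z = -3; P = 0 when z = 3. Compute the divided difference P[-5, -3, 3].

-13/48

P[-5,-3] = (7 - 5) / (-3 - (-5)) = 1
P[-3,3] = (0 - 7) / (3 - (-3)) = -7/6
P[-5,-3,3] = (-7/6 - 1) / (3 - (-5)) = -13/48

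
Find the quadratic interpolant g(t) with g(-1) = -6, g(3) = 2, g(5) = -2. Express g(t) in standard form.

g(t) = -(2/3)t^2 + (10/3)t - 2

Newton's divided differences:
g[-1,3] = (2 - (-6)) / (3 - (-1)) = 2
g[3,5] = (-2 - 2) / (5 - 3) = -2
g[-1,3,5] = (-2 - 2) / (5 - (-1)) = -2/3
g(t) = -6 + 2·(t + 1) + (-2/3)·(t + 1)(t - 3)
Expanding: g(t) = -(2/3)t^2 + (10/3)t - 2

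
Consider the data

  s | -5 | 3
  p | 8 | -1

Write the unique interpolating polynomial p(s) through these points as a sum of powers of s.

Build the Lagrange basis polynomials:
L_0(s) = (s - 3) / [-8] = -(1/8)s + 3/8
L_1(s) = (s + 5) / [8] = (1/8)s + 5/8
p(s) = 8·L_0 + (-1)·L_1
  8·L_0(s) = -s + 3
  (-1)·L_1(s) = -(1/8)s - 5/8
Adding term by term: -(9/8)s + 19/8

p(s) = -(9/8)s + 19/8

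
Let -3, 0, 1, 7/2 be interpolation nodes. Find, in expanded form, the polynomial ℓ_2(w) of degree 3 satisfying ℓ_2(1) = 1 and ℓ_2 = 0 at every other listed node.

ℓ_2(w) = (w + 3)w(w - 7/2) / [(4)·(1)·(-5/2)]
       = (w^3 - (1/2)w^2 - (21/2)w) / (-10)

ℓ_2(w) = -(1/10)w^3 + (1/20)w^2 + (21/20)w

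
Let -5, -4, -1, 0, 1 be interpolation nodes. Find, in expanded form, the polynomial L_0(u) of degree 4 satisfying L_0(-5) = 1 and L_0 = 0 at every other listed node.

L_0(u) = (u + 4)(u + 1)u(u - 1) / [(-1)·(-4)·(-5)·(-6)]
       = (u^4 + 4u^3 - u^2 - 4u) / (120)

L_0(u) = (1/120)u^4 + (1/30)u^3 - (1/120)u^2 - (1/30)u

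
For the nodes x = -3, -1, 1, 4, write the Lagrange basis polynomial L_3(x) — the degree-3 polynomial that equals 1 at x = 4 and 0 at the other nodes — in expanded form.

L_3(x) = (1/105)x^3 + (1/35)x^2 - (1/105)x - 1/35

L_3(x) = (x + 3)(x + 1)(x - 1) / [(7)·(5)·(3)]
       = (x^3 + 3x^2 - x - 3) / (105)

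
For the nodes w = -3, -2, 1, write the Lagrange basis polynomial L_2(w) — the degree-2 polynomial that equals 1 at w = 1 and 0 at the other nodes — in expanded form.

L_2(w) = (1/12)w^2 + (5/12)w + 1/2

L_2(w) = (w + 3)(w + 2) / [(4)·(3)]
       = (w^2 + 5w + 6) / (12)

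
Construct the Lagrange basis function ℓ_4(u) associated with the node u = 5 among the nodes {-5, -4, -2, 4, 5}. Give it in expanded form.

ℓ_4(u) = (u + 5)(u + 4)(u + 2)(u - 4) / [(10)·(9)·(7)·(1)]
       = (u^4 + 7u^3 - 6u^2 - 112u - 160) / (630)

ℓ_4(u) = (1/630)u^4 + (1/90)u^3 - (1/105)u^2 - (8/45)u - 16/63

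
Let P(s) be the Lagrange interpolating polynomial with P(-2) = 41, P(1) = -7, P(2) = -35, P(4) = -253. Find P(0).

Evaluate each Lagrange basis at s = 0:
L_0(0) = (-1)·(-2)·(-4)/[(-3)·(-4)·(-6)] = 1/9
L_1(0) = (2)·(-2)·(-4)/[(3)·(-1)·(-3)] = 16/9
L_2(0) = (2)·(-1)·(-4)/[(4)·(1)·(-2)] = -1
L_3(0) = (2)·(-1)·(-2)/[(6)·(3)·(2)] = 1/9
Sum: 41·(1/9) + (-7)·(16/9) + (-35)·(-1) + (-253)·(1/9) = -1

-1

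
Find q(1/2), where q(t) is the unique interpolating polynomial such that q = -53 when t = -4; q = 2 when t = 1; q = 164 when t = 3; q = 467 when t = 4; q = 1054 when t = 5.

Using Newton's divided-difference form:
q[-4,1] = (2 - (-53)) / (1 - (-4)) = 11
q[1,3] = (164 - 2) / (3 - 1) = 81
q[3,4] = (467 - 164) / (4 - 3) = 303
q[4,5] = (1054 - 467) / (5 - 4) = 587
q[-4,1,3] = (81 - 11) / (3 - (-4)) = 10
q[1,3,4] = (303 - 81) / (4 - 1) = 74
q[3,4,5] = (587 - 303) / (5 - 3) = 142
q[-4,1,3,4] = (74 - 10) / (4 - (-4)) = 8
q[1,3,4,5] = (142 - 74) / (5 - 1) = 17
q[-4,1,3,4,5] = (17 - 8) / (5 - (-4)) = 1
q(1/2) = -53 + 11·(9/2) + 10·(9/2)·(-1/2) + 8·(9/2)·(-1/2)·(-5/2) + 1·(9/2)·(-1/2)·(-5/2)·(-7/2) = -11/16

-11/16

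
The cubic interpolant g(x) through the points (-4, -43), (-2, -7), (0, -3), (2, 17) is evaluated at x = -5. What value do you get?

-88

Using Newton's divided-difference form:
g[-4,-2] = (-7 - (-43)) / (-2 - (-4)) = 18
g[-2,0] = (-3 - (-7)) / (0 - (-2)) = 2
g[0,2] = (17 - (-3)) / (2 - 0) = 10
g[-4,-2,0] = (2 - 18) / (0 - (-4)) = -4
g[-2,0,2] = (10 - 2) / (2 - (-2)) = 2
g[-4,-2,0,2] = (2 - (-4)) / (2 - (-4)) = 1
g(-5) = -43 + 18·(-1) + (-4)·(-1)·(-3) + 1·(-1)·(-3)·(-5) = -88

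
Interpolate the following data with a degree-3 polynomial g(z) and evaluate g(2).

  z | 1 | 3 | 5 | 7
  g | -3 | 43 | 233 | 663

Evaluate each Lagrange basis at z = 2:
L_0(2) = (-1)·(-3)·(-5)/[(-2)·(-4)·(-6)] = 5/16
L_1(2) = (1)·(-3)·(-5)/[(2)·(-2)·(-4)] = 15/16
L_2(2) = (1)·(-1)·(-5)/[(4)·(2)·(-2)] = -5/16
L_3(2) = (1)·(-1)·(-3)/[(6)·(4)·(2)] = 1/16
Sum: (-3)·(5/16) + 43·(15/16) + 233·(-5/16) + 663·(1/16) = 8

8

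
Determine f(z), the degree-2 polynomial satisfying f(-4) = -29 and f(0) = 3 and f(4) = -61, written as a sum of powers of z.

Build the Lagrange basis polynomials:
L_0(z) = z(z - 4) / [32] = (1/32)z^2 - (1/8)z
L_1(z) = (z + 4)(z - 4) / [-16] = -(1/16)z^2 + 1
L_2(z) = (z + 4)z / [32] = (1/32)z^2 + (1/8)z
f(z) = (-29)·L_0 + 3·L_1 + (-61)·L_2
  (-29)·L_0(z) = -(29/32)z^2 + (29/8)z
  3·L_1(z) = -(3/16)z^2 + 3
  (-61)·L_2(z) = -(61/32)z^2 - (61/8)z
Adding term by term: -3z^2 - 4z + 3

f(z) = -3z^2 - 4z + 3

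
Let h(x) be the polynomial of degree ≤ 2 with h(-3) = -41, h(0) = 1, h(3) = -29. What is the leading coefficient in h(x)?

-4

L_0(x) = x(x - 3) / [18] = (1/18)x^2 - (1/6)x
L_1(x) = (x + 3)(x - 3) / [-9] = -(1/9)x^2 + 1
L_2(x) = (x + 3)x / [18] = (1/18)x^2 + (1/6)x
h(x) = (-41)·L_0 + 1·L_1 + (-29)·L_2
Only the coefficient of x^2 is needed; take it from each L_i and combine:
(-41)·(1/18) + 1·(-1/9) + (-29)·(1/18) = -4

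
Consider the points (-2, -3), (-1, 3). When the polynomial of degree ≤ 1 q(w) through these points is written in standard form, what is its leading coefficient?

6

The leading coefficient equals the top divided difference q[-2,-1].
q[-2,-1] = (3 - (-3)) / (-1 - (-2)) = 6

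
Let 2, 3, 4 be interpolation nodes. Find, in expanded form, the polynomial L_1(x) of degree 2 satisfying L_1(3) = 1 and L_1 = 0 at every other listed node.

L_1(x) = -x^2 + 6x - 8

L_1(x) = (x - 2)(x - 4) / [(1)·(-1)]
       = (x^2 - 6x + 8) / (-1)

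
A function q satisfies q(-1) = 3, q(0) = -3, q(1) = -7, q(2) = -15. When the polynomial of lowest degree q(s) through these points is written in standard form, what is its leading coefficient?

Build the Lagrange basis polynomials:
L_0(s) = s(s - 1)(s - 2) / [-6] = -(1/6)s^3 + (1/2)s^2 - (1/3)s
L_1(s) = (s + 1)(s - 1)(s - 2) / [2] = (1/2)s^3 - s^2 - (1/2)s + 1
L_2(s) = (s + 1)s(s - 2) / [-2] = -(1/2)s^3 + (1/2)s^2 + s
L_3(s) = (s + 1)s(s - 1) / [6] = (1/6)s^3 - (1/6)s
q(s) = 3·L_0 + (-3)·L_1 + (-7)·L_2 + (-15)·L_3
Only the coefficient of s^3 is needed; take it from each L_i and combine:
3·(-1/6) + (-3)·(1/2) + (-7)·(-1/2) + (-15)·(1/6) = -1

-1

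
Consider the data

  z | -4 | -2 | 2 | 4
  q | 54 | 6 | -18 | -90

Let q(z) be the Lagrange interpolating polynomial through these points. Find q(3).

-44

L_0(3) = (5)·(1)·(-1)/[(-2)·(-6)·(-8)] = 5/96
L_1(3) = (7)·(1)·(-1)/[(2)·(-4)·(-6)] = -7/48
L_2(3) = (7)·(5)·(-1)/[(6)·(4)·(-2)] = 35/48
L_3(3) = (7)·(5)·(1)/[(8)·(6)·(2)] = 35/96
Sum: 54·(5/96) + 6·(-7/48) + (-18)·(35/48) + (-90)·(35/96) = -44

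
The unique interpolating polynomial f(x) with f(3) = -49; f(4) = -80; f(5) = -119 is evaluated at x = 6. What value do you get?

Using Newton's divided-difference form:
f[3,4] = (-80 - (-49)) / (4 - 3) = -31
f[4,5] = (-119 - (-80)) / (5 - 4) = -39
f[3,4,5] = (-39 - (-31)) / (5 - 3) = -4
f(6) = -49 + (-31)·(3) + (-4)·(3)·(2) = -166

-166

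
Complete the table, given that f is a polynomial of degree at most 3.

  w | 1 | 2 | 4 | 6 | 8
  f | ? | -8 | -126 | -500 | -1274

The 4 known values determine f uniquely (degree ≤ 3).
L_0(1) = (-3)·(-5)·(-7)/[(-2)·(-4)·(-6)] = 35/16
L_1(1) = (-1)·(-5)·(-7)/[(2)·(-2)·(-4)] = -35/16
L_2(1) = (-1)·(-3)·(-7)/[(4)·(2)·(-2)] = 21/16
L_3(1) = (-1)·(-3)·(-5)/[(6)·(4)·(2)] = -5/16
Sum: (-8)·(35/16) + (-126)·(-35/16) + (-500)·(21/16) + (-1274)·(-5/16) = 0

0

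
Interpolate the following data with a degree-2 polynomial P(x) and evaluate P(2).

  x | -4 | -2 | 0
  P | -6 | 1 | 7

12

L_0(2) = (4)·(2)/[(-2)·(-4)] = 1
L_1(2) = (6)·(2)/[(2)·(-2)] = -3
L_2(2) = (6)·(4)/[(4)·(2)] = 3
Sum: (-6)·(1) + 1·(-3) + 7·(3) = 12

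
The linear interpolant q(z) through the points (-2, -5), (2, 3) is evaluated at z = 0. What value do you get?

-1

L_0(0) = (-2)/[(-4)] = 1/2
L_1(0) = (2)/[(4)] = 1/2
Sum: (-5)·(1/2) + 3·(1/2) = -1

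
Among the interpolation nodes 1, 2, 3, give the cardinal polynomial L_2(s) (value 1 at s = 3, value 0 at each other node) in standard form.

L_2(s) = (1/2)s^2 - (3/2)s + 1

L_2(s) = (s - 1)(s - 2) / [(2)·(1)]
       = (s^2 - 3s + 2) / (2)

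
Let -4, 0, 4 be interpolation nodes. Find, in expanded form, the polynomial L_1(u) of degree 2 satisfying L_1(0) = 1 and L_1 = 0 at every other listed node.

L_1(u) = -(1/16)u^2 + 1

L_1(u) = (u + 4)(u - 4) / [(4)·(-4)]
       = (u^2 - 16) / (-16)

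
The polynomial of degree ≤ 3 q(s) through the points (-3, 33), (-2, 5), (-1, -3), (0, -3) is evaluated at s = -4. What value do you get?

L_0(-4) = (-2)·(-3)·(-4)/[(-1)·(-2)·(-3)] = 4
L_1(-4) = (-1)·(-3)·(-4)/[(1)·(-1)·(-2)] = -6
L_2(-4) = (-1)·(-2)·(-4)/[(2)·(1)·(-1)] = 4
L_3(-4) = (-1)·(-2)·(-3)/[(3)·(2)·(1)] = -1
Sum: 33·(4) + 5·(-6) + (-3)·(4) + (-3)·(-1) = 93

93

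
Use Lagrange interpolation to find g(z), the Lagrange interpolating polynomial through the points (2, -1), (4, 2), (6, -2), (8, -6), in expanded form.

g(z) = (7/48)z^3 - (21/8)z^2 + (79/6)z - 18

Build the Lagrange basis polynomials:
L_0(z) = (z - 4)(z - 6)(z - 8) / [-48] = -(1/48)z^3 + (3/8)z^2 - (13/6)z + 4
L_1(z) = (z - 2)(z - 6)(z - 8) / [16] = (1/16)z^3 - z^2 + (19/4)z - 6
L_2(z) = (z - 2)(z - 4)(z - 8) / [-16] = -(1/16)z^3 + (7/8)z^2 - (7/2)z + 4
L_3(z) = (z - 2)(z - 4)(z - 6) / [48] = (1/48)z^3 - (1/4)z^2 + (11/12)z - 1
g(z) = (-1)·L_0 + 2·L_1 + (-2)·L_2 + (-6)·L_3
  (-1)·L_0(z) = (1/48)z^3 - (3/8)z^2 + (13/6)z - 4
  2·L_1(z) = (1/8)z^3 - 2z^2 + (19/2)z - 12
  (-2)·L_2(z) = (1/8)z^3 - (7/4)z^2 + 7z - 8
  (-6)·L_3(z) = -(1/8)z^3 + (3/2)z^2 - (11/2)z + 6
Adding term by term: (7/48)z^3 - (21/8)z^2 + (79/6)z - 18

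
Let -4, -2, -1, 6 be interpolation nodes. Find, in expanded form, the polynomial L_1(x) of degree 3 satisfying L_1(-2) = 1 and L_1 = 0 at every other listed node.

L_1(x) = (x + 4)(x + 1)(x - 6) / [(2)·(-1)·(-8)]
       = (x^3 - x^2 - 26x - 24) / (16)

L_1(x) = (1/16)x^3 - (1/16)x^2 - (13/8)x - 3/2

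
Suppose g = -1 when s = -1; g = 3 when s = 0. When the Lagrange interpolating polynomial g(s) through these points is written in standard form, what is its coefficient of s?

The leading coefficient equals the top divided difference g[-1,0].
g[-1,0] = (3 - (-1)) / (0 - (-1)) = 4

4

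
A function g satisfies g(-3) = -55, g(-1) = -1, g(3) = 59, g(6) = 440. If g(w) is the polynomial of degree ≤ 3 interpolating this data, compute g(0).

2

Using Newton's divided-difference form:
g[-3,-1] = (-1 - (-55)) / (-1 - (-3)) = 27
g[-1,3] = (59 - (-1)) / (3 - (-1)) = 15
g[3,6] = (440 - 59) / (6 - 3) = 127
g[-3,-1,3] = (15 - 27) / (3 - (-3)) = -2
g[-1,3,6] = (127 - 15) / (6 - (-1)) = 16
g[-3,-1,3,6] = (16 - (-2)) / (6 - (-3)) = 2
g(0) = -55 + 27·(3) + (-2)·(3)·(1) + 2·(3)·(1)·(-3) = 2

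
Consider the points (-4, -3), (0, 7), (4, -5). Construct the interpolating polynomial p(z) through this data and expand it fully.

p(z) = -(11/16)z^2 - (1/4)z + 7

Newton's divided differences:
p[-4,0] = (7 - (-3)) / (0 - (-4)) = 5/2
p[0,4] = (-5 - 7) / (4 - 0) = -3
p[-4,0,4] = (-3 - 5/2) / (4 - (-4)) = -11/16
p(z) = -3 + (5/2)·(z + 4) + (-11/16)·(z + 4)z
Expanding: p(z) = -(11/16)z^2 - (1/4)z + 7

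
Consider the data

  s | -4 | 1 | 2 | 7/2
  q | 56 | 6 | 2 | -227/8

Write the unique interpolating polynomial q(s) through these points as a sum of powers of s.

q(s) = -s^3 + 3s + 4

L_0(s) = (s - 1)(s - 2)(s - 7/2) / [-225] = -(1/225)s^3 + (13/450)s^2 - (1/18)s + 7/225
L_1(s) = (s + 4)(s - 2)(s - 7/2) / [25/2] = (2/25)s^3 - (3/25)s^2 - (6/5)s + 56/25
L_2(s) = (s + 4)(s - 1)(s - 7/2) / [-9] = -(1/9)s^3 + (1/18)s^2 + (29/18)s - 14/9
L_3(s) = (s + 4)(s - 1)(s - 2) / [225/8] = (8/225)s^3 + (8/225)s^2 - (16/45)s + 64/225
q(s) = 56·L_0 + 6·L_1 + 2·L_2 + (-227/8)·L_3
  56·L_0(s) = -(56/225)s^3 + (364/225)s^2 - (28/9)s + 392/225
  6·L_1(s) = (12/25)s^3 - (18/25)s^2 - (36/5)s + 336/25
  2·L_2(s) = -(2/9)s^3 + (1/9)s^2 + (29/9)s - 28/9
  (-227/8)·L_3(s) = -(227/225)s^3 - (227/225)s^2 + (454/45)s - 1816/225
Adding term by term: -s^3 + 3s + 4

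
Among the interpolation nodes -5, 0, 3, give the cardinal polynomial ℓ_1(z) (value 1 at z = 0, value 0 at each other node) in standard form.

ℓ_1(z) = (z + 5)(z - 3) / [(5)·(-3)]
       = (z^2 + 2z - 15) / (-15)

ℓ_1(z) = -(1/15)z^2 - (2/15)z + 1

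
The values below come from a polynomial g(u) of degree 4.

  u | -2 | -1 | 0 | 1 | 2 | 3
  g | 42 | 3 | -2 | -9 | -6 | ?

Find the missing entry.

67

The 5 known values determine g uniquely (degree ≤ 4).
L_0(3) = (4)·(3)·(2)·(1)/[(-1)·(-2)·(-3)·(-4)] = 1
L_1(3) = (5)·(3)·(2)·(1)/[(1)·(-1)·(-2)·(-3)] = -5
L_2(3) = (5)·(4)·(2)·(1)/[(2)·(1)·(-1)·(-2)] = 10
L_3(3) = (5)·(4)·(3)·(1)/[(3)·(2)·(1)·(-1)] = -10
L_4(3) = (5)·(4)·(3)·(2)/[(4)·(3)·(2)·(1)] = 5
Sum: 42·(1) + 3·(-5) + (-2)·(10) + (-9)·(-10) + (-6)·(5) = 67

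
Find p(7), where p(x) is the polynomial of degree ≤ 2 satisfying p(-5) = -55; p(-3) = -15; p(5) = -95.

-175

Evaluate each Lagrange basis at x = 7:
L_0(7) = (10)·(2)/[(-2)·(-10)] = 1
L_1(7) = (12)·(2)/[(2)·(-8)] = -3/2
L_2(7) = (12)·(10)/[(10)·(8)] = 3/2
Sum: (-55)·(1) + (-15)·(-3/2) + (-95)·(3/2) = -175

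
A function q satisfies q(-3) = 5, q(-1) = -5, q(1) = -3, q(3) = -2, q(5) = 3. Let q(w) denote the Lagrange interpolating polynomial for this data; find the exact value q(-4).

Evaluate each Lagrange basis at w = -4:
L_0(-4) = (-3)·(-5)·(-7)·(-9)/[(-2)·(-4)·(-6)·(-8)] = 315/128
L_1(-4) = (-1)·(-5)·(-7)·(-9)/[(2)·(-2)·(-4)·(-6)] = -105/32
L_2(-4) = (-1)·(-3)·(-7)·(-9)/[(4)·(2)·(-2)·(-4)] = 189/64
L_3(-4) = (-1)·(-3)·(-5)·(-9)/[(6)·(4)·(2)·(-2)] = -45/32
L_4(-4) = (-1)·(-3)·(-5)·(-7)/[(8)·(6)·(4)·(2)] = 35/128
Sum: 5·(315/128) + (-5)·(-105/32) + (-3)·(189/64) + (-2)·(-45/32) + 3·(35/128) = 1503/64

1503/64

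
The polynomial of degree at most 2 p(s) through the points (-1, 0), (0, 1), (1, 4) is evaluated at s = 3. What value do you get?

Using Newton's divided-difference form:
p[-1,0] = (1 - 0) / (0 - (-1)) = 1
p[0,1] = (4 - 1) / (1 - 0) = 3
p[-1,0,1] = (3 - 1) / (1 - (-1)) = 1
p(3) = 0 + 1·(4) + 1·(4)·(3) = 16

16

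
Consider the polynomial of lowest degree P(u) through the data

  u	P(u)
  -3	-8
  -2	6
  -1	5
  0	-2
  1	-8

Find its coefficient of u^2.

Build the Lagrange basis polynomials:
L_0(u) = (u + 2)(u + 1)u(u - 1) / [24] = (1/24)u^4 + (1/12)u^3 - (1/24)u^2 - (1/12)u
L_1(u) = (u + 3)(u + 1)u(u - 1) / [-6] = -(1/6)u^4 - (1/2)u^3 + (1/6)u^2 + (1/2)u
L_2(u) = (u + 3)(u + 2)u(u - 1) / [4] = (1/4)u^4 + u^3 + (1/4)u^2 - (3/2)u
L_3(u) = (u + 3)(u + 2)(u + 1)(u - 1) / [-6] = -(1/6)u^4 - (5/6)u^3 - (5/6)u^2 + (5/6)u + 1
L_4(u) = (u + 3)(u + 2)(u + 1)u / [24] = (1/24)u^4 + (1/4)u^3 + (11/24)u^2 + (1/4)u
P(u) = (-8)·L_0 + 6·L_1 + 5·L_2 + (-2)·L_3 + (-8)·L_4
Only the coefficient of u^2 is needed; take it from each L_i and combine:
(-8)·(-1/24) + 6·(1/6) + 5·(1/4) + (-2)·(-5/6) + (-8)·(11/24) = 7/12

7/12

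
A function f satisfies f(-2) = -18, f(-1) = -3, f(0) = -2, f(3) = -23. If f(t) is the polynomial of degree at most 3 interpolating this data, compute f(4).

Using Newton's divided-difference form:
f[-2,-1] = (-3 - (-18)) / (-1 - (-2)) = 15
f[-1,0] = (-2 - (-3)) / (0 - (-1)) = 1
f[0,3] = (-23 - (-2)) / (3 - 0) = -7
f[-2,-1,0] = (1 - 15) / (0 - (-2)) = -7
f[-1,0,3] = (-7 - 1) / (3 - (-1)) = -2
f[-2,-1,0,3] = (-2 - (-7)) / (3 - (-2)) = 1
f(4) = -18 + 15·(6) + (-7)·(6)·(5) + 1·(6)·(5)·(4) = -18

-18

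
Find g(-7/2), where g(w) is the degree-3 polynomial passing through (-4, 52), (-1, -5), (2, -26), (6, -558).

105/4

Evaluate each Lagrange basis at w = -7/2:
L_0(-7/2) = (-5/2)·(-11/2)·(-19/2)/[(-3)·(-6)·(-10)] = 209/288
L_1(-7/2) = (1/2)·(-11/2)·(-19/2)/[(3)·(-3)·(-7)] = 209/504
L_2(-7/2) = (1/2)·(-5/2)·(-19/2)/[(6)·(3)·(-4)] = -95/576
L_3(-7/2) = (1/2)·(-5/2)·(-11/2)/[(10)·(7)·(4)] = 11/448
Sum: 52·(209/288) + (-5)·(209/504) + (-26)·(-95/576) + (-558)·(11/448) = 105/4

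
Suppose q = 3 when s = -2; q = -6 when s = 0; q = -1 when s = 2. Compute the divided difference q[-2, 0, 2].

7/4

q[-2,0] = (-6 - 3) / (0 - (-2)) = -9/2
q[0,2] = (-1 - (-6)) / (2 - 0) = 5/2
q[-2,0,2] = (5/2 - (-9/2)) / (2 - (-2)) = 7/4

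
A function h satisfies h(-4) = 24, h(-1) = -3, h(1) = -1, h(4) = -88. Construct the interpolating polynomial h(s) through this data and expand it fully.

Newton's divided differences:
h[-4,-1] = (-3 - 24) / (-1 - (-4)) = -9
h[-1,1] = (-1 - (-3)) / (1 - (-1)) = 1
h[1,4] = (-88 - (-1)) / (4 - 1) = -29
h[-4,-1,1] = (1 - (-9)) / (1 - (-4)) = 2
h[-1,1,4] = (-29 - 1) / (4 - (-1)) = -6
h[-4,-1,1,4] = (-6 - 2) / (4 - (-4)) = -1
h(s) = 24 + (-9)·(s + 4) + 2·(s + 4)(s + 1) + (-1)·(s + 4)(s + 1)(s - 1)
Expanding: h(s) = -s^3 - 2s^2 + 2s

h(s) = -s^3 - 2s^2 + 2s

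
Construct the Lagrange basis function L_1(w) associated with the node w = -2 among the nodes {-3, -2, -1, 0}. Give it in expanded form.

L_1(w) = (w + 3)(w + 1)w / [(1)·(-1)·(-2)]
       = (w^3 + 4w^2 + 3w) / (2)

L_1(w) = (1/2)w^3 + 2w^2 + (3/2)w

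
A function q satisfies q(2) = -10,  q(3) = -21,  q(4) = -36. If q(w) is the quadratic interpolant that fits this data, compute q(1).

-3

L_0(1) = (-2)·(-3)/[(-1)·(-2)] = 3
L_1(1) = (-1)·(-3)/[(1)·(-1)] = -3
L_2(1) = (-1)·(-2)/[(2)·(1)] = 1
Sum: (-10)·(3) + (-21)·(-3) + (-36)·(1) = -3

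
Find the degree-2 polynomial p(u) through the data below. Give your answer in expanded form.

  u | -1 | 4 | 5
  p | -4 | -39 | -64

p(u) = -3u^2 + 2u + 1

Newton's divided differences:
p[-1,4] = (-39 - (-4)) / (4 - (-1)) = -7
p[4,5] = (-64 - (-39)) / (5 - 4) = -25
p[-1,4,5] = (-25 - (-7)) / (5 - (-1)) = -3
p(u) = -4 + (-7)·(u + 1) + (-3)·(u + 1)(u - 4)
Expanding: p(u) = -3u^2 + 2u + 1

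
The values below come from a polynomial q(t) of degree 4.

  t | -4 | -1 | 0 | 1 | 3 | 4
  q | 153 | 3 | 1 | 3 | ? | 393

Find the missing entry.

The 5 known values determine q uniquely (degree ≤ 4).
Evaluate each Lagrange basis at t = 3:
L_0(3) = (4)·(3)·(2)·(-1)/[(-3)·(-4)·(-5)·(-8)] = -1/20
L_1(3) = (7)·(3)·(2)·(-1)/[(3)·(-1)·(-2)·(-5)] = 7/5
L_2(3) = (7)·(4)·(2)·(-1)/[(4)·(1)·(-1)·(-4)] = -7/2
L_3(3) = (7)·(4)·(3)·(-1)/[(5)·(2)·(1)·(-3)] = 14/5
L_4(3) = (7)·(4)·(3)·(2)/[(8)·(5)·(4)·(3)] = 7/20
Sum: 153·(-1/20) + 3·(7/5) + 1·(-7/2) + 3·(14/5) + 393·(7/20) = 139

139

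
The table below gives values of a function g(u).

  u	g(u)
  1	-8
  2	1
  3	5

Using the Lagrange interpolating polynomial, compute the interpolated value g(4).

4

Evaluate each Lagrange basis at u = 4:
L_0(4) = (2)·(1)/[(-1)·(-2)] = 1
L_1(4) = (3)·(1)/[(1)·(-1)] = -3
L_2(4) = (3)·(2)/[(2)·(1)] = 3
Sum: (-8)·(1) + 1·(-3) + 5·(3) = 4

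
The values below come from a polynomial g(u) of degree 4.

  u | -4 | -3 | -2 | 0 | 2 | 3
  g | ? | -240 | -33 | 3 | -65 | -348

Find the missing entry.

-845

The 5 known values determine g uniquely (degree ≤ 4).
Evaluate each Lagrange basis at u = -4:
L_0(-4) = (-2)·(-4)·(-6)·(-7)/[(-1)·(-3)·(-5)·(-6)] = 56/15
L_1(-4) = (-1)·(-4)·(-6)·(-7)/[(1)·(-2)·(-4)·(-5)] = -21/5
L_2(-4) = (-1)·(-2)·(-6)·(-7)/[(3)·(2)·(-2)·(-3)] = 7/3
L_3(-4) = (-1)·(-2)·(-4)·(-7)/[(5)·(4)·(2)·(-1)] = -7/5
L_4(-4) = (-1)·(-2)·(-4)·(-6)/[(6)·(5)·(3)·(1)] = 8/15
Sum: (-240)·(56/15) + (-33)·(-21/5) + 3·(7/3) + (-65)·(-7/5) + (-348)·(8/15) = -845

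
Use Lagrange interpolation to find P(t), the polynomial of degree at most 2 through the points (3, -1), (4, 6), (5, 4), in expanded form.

P(t) = -(9/2)t^2 + (77/2)t - 76

Build the Lagrange basis polynomials:
L_0(t) = (t - 4)(t - 5) / [2] = (1/2)t^2 - (9/2)t + 10
L_1(t) = (t - 3)(t - 5) / [-1] = -t^2 + 8t - 15
L_2(t) = (t - 3)(t - 4) / [2] = (1/2)t^2 - (7/2)t + 6
P(t) = (-1)·L_0 + 6·L_1 + 4·L_2
  (-1)·L_0(t) = -(1/2)t^2 + (9/2)t - 10
  6·L_1(t) = -6t^2 + 48t - 90
  4·L_2(t) = 2t^2 - 14t + 24
Adding term by term: -(9/2)t^2 + (77/2)t - 76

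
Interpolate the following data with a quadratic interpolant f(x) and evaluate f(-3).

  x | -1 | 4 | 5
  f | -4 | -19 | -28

L_0(-3) = (-7)·(-8)/[(-5)·(-6)] = 28/15
L_1(-3) = (-2)·(-8)/[(5)·(-1)] = -16/5
L_2(-3) = (-2)·(-7)/[(6)·(1)] = 7/3
Sum: (-4)·(28/15) + (-19)·(-16/5) + (-28)·(7/3) = -12

-12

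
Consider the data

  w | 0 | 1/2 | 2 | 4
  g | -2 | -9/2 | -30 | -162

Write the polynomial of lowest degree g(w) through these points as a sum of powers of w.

Newton's divided differences:
g[0,1/2] = (-9/2 - (-2)) / (1/2 - 0) = -5
g[1/2,2] = (-30 - (-9/2)) / (2 - 1/2) = -17
g[2,4] = (-162 - (-30)) / (4 - 2) = -66
g[0,1/2,2] = (-17 - (-5)) / (2 - 0) = -6
g[1/2,2,4] = (-66 - (-17)) / (4 - 1/2) = -14
g[0,1/2,2,4] = (-14 - (-6)) / (4 - 0) = -2
g(w) = -2 + (-5)·w + (-6)·w(w - 1/2) + (-2)·w(w - 1/2)(w - 2)
Expanding: g(w) = -2w^3 - w^2 - 4w - 2

g(w) = -2w^3 - w^2 - 4w - 2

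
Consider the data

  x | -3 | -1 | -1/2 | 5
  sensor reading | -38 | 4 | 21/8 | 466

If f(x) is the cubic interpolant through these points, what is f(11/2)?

4881/8

Evaluate each Lagrange basis at x = 11/2:
L_0(11/2) = (13/2)·(6)·(1/2)/[(-2)·(-5/2)·(-8)] = -39/80
L_1(11/2) = (17/2)·(6)·(1/2)/[(2)·(-1/2)·(-6)] = 17/4
L_2(11/2) = (17/2)·(13/2)·(1/2)/[(5/2)·(1/2)·(-11/2)] = -221/55
L_3(11/2) = (17/2)·(13/2)·(6)/[(8)·(6)·(11/2)] = 221/176
Sum: (-38)·(-39/80) + 4·(17/4) + 21/8·(-221/55) + 466·(221/176) = 4881/8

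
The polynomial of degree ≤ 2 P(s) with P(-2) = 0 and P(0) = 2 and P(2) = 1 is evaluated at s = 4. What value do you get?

L_0(4) = (4)·(2)/[(-2)·(-4)] = 1
L_1(4) = (6)·(2)/[(2)·(-2)] = -3
L_2(4) = (6)·(4)/[(4)·(2)] = 3
Sum: 0 + 2·(-3) + 1·(3) = -3

-3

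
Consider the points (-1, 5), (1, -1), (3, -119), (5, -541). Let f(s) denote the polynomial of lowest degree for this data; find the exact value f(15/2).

Evaluate each Lagrange basis at s = 15/2:
L_0(15/2) = (13/2)·(9/2)·(5/2)/[(-2)·(-4)·(-6)] = -195/128
L_1(15/2) = (17/2)·(9/2)·(5/2)/[(2)·(-2)·(-4)] = 765/128
L_2(15/2) = (17/2)·(13/2)·(5/2)/[(4)·(2)·(-2)] = -1105/128
L_3(15/2) = (17/2)·(13/2)·(9/2)/[(6)·(4)·(2)] = 663/128
Sum: 5·(-195/128) + (-1)·(765/128) + (-119)·(-1105/128) + (-541)·(663/128) = -3577/2

-3577/2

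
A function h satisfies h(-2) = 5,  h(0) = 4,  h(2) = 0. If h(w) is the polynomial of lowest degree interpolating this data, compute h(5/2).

-47/32

Evaluate each Lagrange basis at w = 5/2:
L_0(5/2) = (5/2)·(1/2)/[(-2)·(-4)] = 5/32
L_1(5/2) = (9/2)·(1/2)/[(2)·(-2)] = -9/16
L_2(5/2) = (9/2)·(5/2)/[(4)·(2)] = 45/32
Sum: 5·(5/32) + 4·(-9/16) + 0 = -47/32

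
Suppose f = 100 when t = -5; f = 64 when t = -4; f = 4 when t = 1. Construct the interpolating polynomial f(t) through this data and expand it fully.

f(t) = 4t^2

Newton's divided differences:
f[-5,-4] = (64 - 100) / (-4 - (-5)) = -36
f[-4,1] = (4 - 64) / (1 - (-4)) = -12
f[-5,-4,1] = (-12 - (-36)) / (1 - (-5)) = 4
f(t) = 100 + (-36)·(t + 5) + 4·(t + 5)(t + 4)
Expanding: f(t) = 4t^2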